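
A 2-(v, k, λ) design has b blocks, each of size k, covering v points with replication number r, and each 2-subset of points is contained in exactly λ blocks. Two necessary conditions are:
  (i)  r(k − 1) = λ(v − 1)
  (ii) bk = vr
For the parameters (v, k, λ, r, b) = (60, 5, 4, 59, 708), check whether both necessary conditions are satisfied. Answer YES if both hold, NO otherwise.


Condition (i): r(k − 1) = 59·4 = 236; λ(v − 1) = 4·59 = 236. Match? YES.
Condition (ii): bk = 708·5 = 3540; vr = 60·59 = 3540. Match? YES.
Both conditions hold? YES.

YES


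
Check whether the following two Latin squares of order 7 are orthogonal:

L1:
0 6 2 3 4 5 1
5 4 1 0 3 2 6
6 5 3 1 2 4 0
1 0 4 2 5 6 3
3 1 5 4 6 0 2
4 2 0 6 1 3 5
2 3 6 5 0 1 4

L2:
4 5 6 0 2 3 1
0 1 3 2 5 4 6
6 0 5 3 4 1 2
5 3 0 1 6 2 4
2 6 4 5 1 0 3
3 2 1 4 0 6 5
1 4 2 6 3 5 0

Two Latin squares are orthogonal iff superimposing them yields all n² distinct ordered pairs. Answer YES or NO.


Form the n² = 49 superimposed pairs (L1[i][j], L2[i][j]), row by row (rows and columns indexed from 0):
row 0: (0,4) (6,5) (2,6) (3,0) (4,2) (5,3) (1,1)
row 1: (5,0) (4,1) (1,3) (0,2) (3,5) (2,4) (6,6)
row 2: (6,6) (5,0) (3,5) (1,3) (2,4) (4,1) (0,2)
row 3: (1,5) (0,3) (4,0) (2,1) (5,6) (6,2) (3,4)
row 4: (3,2) (1,6) (5,4) (4,5) (6,1) (0,0) (2,3)
row 5: (4,3) (2,2) (0,1) (6,4) (1,0) (3,6) (5,5)
row 6: (2,1) (3,4) (6,2) (5,6) (0,3) (1,5) (4,0)
Orthogonality requires all 49 pairs distinct.
But the pair (6,6) repeats: cell (1,6) has L1 = 6, L2 = 6, and cell (2,0) has L1 = 6, L2 = 6.
A repeated pair means some other pair never occurs (only 35 distinct pairs out of 49), so the squares are not orthogonal.
Conclusion: NO.

NO


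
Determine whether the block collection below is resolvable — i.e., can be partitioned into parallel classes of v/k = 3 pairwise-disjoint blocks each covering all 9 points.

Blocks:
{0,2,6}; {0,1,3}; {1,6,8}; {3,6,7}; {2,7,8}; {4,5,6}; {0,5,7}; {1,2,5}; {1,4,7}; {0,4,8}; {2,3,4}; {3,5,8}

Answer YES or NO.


v = 9, block size k = 3, number of blocks = 12.
For resolvability, blocks must partition into parallel classes of size v/k = 3.
Total blocks must therefore be a multiple of 3: 12 = 3·4 + 0 ⇒ divisible ✓.
Greedy packing gives 4 candidate class(es). Each should be a full parallel class (size 3, covers all 9 points).
  Class 1 (3 blocks): {0,2,6}; {1,4,7}; {3,5,8}. Points covered: [0, 1, 2, 3, 4, 5, 6, 7, 8].
  Class 2 (3 blocks): {0,1,3}; {2,7,8}; {4,5,6}. Points covered: [0, 1, 2, 3, 4, 5, 6, 7, 8].
  Class 3 (3 blocks): {1,6,8}; {0,5,7}; {2,3,4}. Points covered: [0, 1, 2, 3, 4, 5, 6, 7, 8].
  Class 4 (3 blocks): {3,6,7}; {1,2,5}; {0,4,8}. Points covered: [0, 1, 2, 3, 4, 5, 6, 7, 8].
All classes full (size 3)? YES. All classes cover every point? YES.
Resolvable? YES.

YES


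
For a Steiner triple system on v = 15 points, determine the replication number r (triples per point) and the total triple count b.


An STS(v) is a 2-(v, 3, 1) BIBD: block size k = 3, λ = 1.
Replication: r(k − 1) = λ(v − 1) ⇒ r·2 = 15 − 1 = 14 ⇒ r = 7.
Block count: b = v(v − 1)/6 = 15·14/6 = 210/6 = 35.
(Check via bk = vr: 35·3 = 105 = 15·7 = 105 ✓.)

r = 7, b = 35.


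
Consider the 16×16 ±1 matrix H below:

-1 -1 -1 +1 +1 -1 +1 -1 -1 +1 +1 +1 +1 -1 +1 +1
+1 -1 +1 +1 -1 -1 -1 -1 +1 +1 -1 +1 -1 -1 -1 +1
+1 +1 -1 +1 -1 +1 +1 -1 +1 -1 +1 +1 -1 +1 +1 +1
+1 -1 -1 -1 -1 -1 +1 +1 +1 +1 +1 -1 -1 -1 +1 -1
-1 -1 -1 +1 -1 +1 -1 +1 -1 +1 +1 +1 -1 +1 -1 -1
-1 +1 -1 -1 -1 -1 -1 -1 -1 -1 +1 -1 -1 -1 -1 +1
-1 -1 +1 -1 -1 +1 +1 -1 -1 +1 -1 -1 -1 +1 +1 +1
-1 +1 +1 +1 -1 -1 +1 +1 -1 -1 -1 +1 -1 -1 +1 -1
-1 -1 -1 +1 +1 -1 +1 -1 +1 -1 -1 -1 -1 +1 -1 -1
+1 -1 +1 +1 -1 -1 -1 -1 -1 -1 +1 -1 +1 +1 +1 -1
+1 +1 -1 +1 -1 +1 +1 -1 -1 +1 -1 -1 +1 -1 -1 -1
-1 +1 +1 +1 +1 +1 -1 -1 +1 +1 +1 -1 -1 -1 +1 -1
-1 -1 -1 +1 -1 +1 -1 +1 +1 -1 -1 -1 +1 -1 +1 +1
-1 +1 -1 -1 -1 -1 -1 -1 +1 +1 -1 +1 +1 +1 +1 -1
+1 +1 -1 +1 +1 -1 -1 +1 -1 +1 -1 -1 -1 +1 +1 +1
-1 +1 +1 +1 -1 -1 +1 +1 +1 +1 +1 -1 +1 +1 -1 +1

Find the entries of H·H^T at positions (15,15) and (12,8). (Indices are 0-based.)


Row 8 of H: [-1, -1, -1, 1, 1, -1, 1, -1, 1, -1, -1, -1, -1, 1, -1, -1].
Row 12 of H: [-1, -1, -1, 1, -1, 1, -1, 1, 1, -1, -1, -1, 1, -1, 1, 1].
Row 15 of H: [-1, 1, 1, 1, -1, -1, 1, 1, 1, 1, 1, -1, 1, 1, -1, 1].
(H·H^T)[15][15] = Σ_j H[15][j]·H[15][j] = (-1)² + (1)² + (1)² + (1)² + (-1)² + (-1)² + (1)² + (1)² + (1)² + (1)² + (1)² + (-1)² + (1)² + (1)² + (-1)² + (1)² = 1 + 1 + 1 + 1 + 1 + 1 + 1 + 1 + 1 + 1 + 1 + 1 + 1 + 1 + 1 + 1 = 16.
(H·H^T)[12][8] = Σ_j H[12][j]·H[8][j] = (-1)·(-1) + (-1)·(-1) + (-1)·(-1) + (1)·(1) + (-1)·(1) + (1)·(-1) + (-1)·(1) + (1)·(-1) + (1)·(1) + (-1)·(-1) + (-1)·(-1) + (-1)·(-1) + (1)·(-1) + (-1)·(1) + (1)·(-1) + (1)·(-1) = 1 + 1 + 1 + 1 + -1 + -1 + -1 + -1 + 1 + 1 + 1 + 1 + -1 + -1 + -1 + -1 = 0.
So rows 12 and 8 are orthogonal; the diagonal entry equals n = 16.

(15,15) entry = 16; (12,8) entry = 0.


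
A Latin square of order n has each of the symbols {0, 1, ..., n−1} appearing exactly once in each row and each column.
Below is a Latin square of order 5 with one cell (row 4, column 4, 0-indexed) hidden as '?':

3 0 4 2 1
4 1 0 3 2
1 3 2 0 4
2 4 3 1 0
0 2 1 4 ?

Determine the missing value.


Row 4 contains symbols [0, 1, 2, 4] — missing [3].
Column 4 contains symbols [0, 1, 2, 4] — missing [3].
The missing symbol must appear in both missing sets; intersection = [3].
Therefore the hidden value is 3.

Missing value = 3.


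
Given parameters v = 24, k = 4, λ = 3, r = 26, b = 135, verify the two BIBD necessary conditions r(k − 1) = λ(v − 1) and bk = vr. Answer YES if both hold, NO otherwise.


Condition (i): r(k − 1) = 26·3 = 78; λ(v − 1) = 3·23 = 69. Match? NO.
Condition (ii): bk = 135·4 = 540; vr = 24·26 = 624. Match? NO.
Both conditions hold? NO.

NO


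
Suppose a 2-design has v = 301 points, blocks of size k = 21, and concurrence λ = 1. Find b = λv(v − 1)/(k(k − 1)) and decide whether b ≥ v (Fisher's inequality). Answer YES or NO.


b = λv(v − 1)/(k(k − 1)) = 1·301·300/(21·20) = 90300/420 = 215.
Compare with v = 301: b < v, so Fisher's inequality fails.

NO


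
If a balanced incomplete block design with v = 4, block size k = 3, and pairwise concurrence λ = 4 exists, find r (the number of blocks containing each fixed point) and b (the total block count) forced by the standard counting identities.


Any 2-(v, k, λ) BIBD satisfies two necessary conditions:
  (i)  Each point sits in r blocks, and counting incidences through any fixed point gives r(k − 1) = λ(v − 1), so r = λ(v − 1)/(k − 1).
  (ii) Total incidences bk = vr, so b = vr/k.
Step 1: r = λ(v − 1)/(k − 1) = 4·(4 − 1)/(3 − 1) = 4·3/2 = 12/2 = 6.
Step 2: b = vr/k = 4·6/3 = 24/3 = 8.
Check integrality: r = 6 ∈ Z ✓, b = 8 ∈ Z ✓.
(These identities are necessary conditions: they determine r and b for any design with these parameters, but do not by themselves prove that one exists.)

r = 6, b = 8.


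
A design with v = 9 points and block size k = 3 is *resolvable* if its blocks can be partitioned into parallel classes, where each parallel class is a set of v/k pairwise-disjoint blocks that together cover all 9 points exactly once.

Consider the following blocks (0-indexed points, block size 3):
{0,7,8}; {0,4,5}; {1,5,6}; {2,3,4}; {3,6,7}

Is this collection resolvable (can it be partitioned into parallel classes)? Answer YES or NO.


v = 9, block size k = 3, number of blocks = 5.
For resolvability, blocks must partition into parallel classes of size v/k = 3.
Total blocks must therefore be a multiple of 3: 5 = 3·1 + 2 ⇒ not divisible ✗.
Resolvable? NO.

NO


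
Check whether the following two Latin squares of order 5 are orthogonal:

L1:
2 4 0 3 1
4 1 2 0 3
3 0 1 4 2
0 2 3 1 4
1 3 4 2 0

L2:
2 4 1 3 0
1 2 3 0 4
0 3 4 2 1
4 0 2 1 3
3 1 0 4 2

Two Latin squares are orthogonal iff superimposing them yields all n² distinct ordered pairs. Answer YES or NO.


Form the n² = 25 superimposed pairs (L1[i][j], L2[i][j]), row by row (rows and columns indexed from 0):
row 0: (2,2) (4,4) (0,1) (3,3) (1,0)
row 1: (4,1) (1,2) (2,3) (0,0) (3,4)
row 2: (3,0) (0,3) (1,4) (4,2) (2,1)
row 3: (0,4) (2,0) (3,2) (1,1) (4,3)
row 4: (1,3) (3,1) (4,0) (2,4) (0,2)
Orthogonality requires all 25 pairs distinct.
Check by first coordinate: for each symbol s of L1, list the L2 entries in the n cells where L1 = s; they must all differ.
  L1 = 0: L2 entries (in reading order) 1, 0, 3, 4, 2 — all 5 distinct ✓
  L1 = 1: L2 entries (in reading order) 0, 2, 4, 1, 3 — all 5 distinct ✓
  L1 = 2: L2 entries (in reading order) 2, 3, 1, 0, 4 — all 5 distinct ✓
  L1 = 3: L2 entries (in reading order) 3, 4, 0, 2, 1 — all 5 distinct ✓
  L1 = 4: L2 entries (in reading order) 4, 1, 2, 3, 0 — all 5 distinct ✓
Every symbol of L1 meets every symbol of L2 exactly once, so all 25 pairs are distinct (25 of 25).
Conclusion: YES.

YES


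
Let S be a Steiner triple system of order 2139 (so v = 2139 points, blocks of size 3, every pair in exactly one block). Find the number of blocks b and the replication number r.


An STS(v) is a 2-(v, 3, 1) BIBD: block size k = 3, λ = 1.
Replication: r(k − 1) = λ(v − 1) ⇒ r·2 = 2139 − 1 = 2138 ⇒ r = 1069.
Block count: bk = vr ⇒ b·3 = 2139·1069 = 2286591 ⇒ b = 762197.
(Check via b = v(v − 1)/6 = 2139·2138/6 = 4573182/6 = 762197.)

r = 1069, b = 762197.


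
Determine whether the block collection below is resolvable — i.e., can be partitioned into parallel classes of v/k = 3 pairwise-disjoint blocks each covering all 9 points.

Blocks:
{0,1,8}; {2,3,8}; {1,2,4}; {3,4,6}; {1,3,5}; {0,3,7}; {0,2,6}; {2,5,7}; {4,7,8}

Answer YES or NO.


v = 9, block size k = 3, number of blocks = 9.
For resolvability, blocks must partition into parallel classes of size v/k = 3.
Total blocks must therefore be a multiple of 3: 9 = 3·3 + 0 ⇒ divisible ✓.
Consider block {2,3,8}. It intersects every other block in the collection, so no parallel class of size 3 can contain it.
Since every block must belong to some parallel class in a resolution, the collection cannot be partitioned into parallel classes.
Resolvable? NO.

NO


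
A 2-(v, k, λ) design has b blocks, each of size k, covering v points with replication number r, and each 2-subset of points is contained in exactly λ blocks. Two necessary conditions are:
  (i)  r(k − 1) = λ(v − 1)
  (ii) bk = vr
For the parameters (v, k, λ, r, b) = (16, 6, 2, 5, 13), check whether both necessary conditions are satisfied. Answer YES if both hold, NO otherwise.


Condition (i): r(k − 1) = 5·5 = 25; λ(v − 1) = 2·15 = 30. Match? NO.
Condition (ii): bk = 13·6 = 78; vr = 16·5 = 80. Match? NO.
Both conditions hold? NO.

NO


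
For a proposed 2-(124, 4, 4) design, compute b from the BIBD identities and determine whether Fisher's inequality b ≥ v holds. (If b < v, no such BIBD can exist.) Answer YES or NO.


r = λ(v − 1)/(k − 1) = 4·123/3 = 164.
b = vr/k = 124·164/4 = 5084.
Fisher's inequality: b ≥ v ⇔ 5084 ≥ 124? YES.

YES


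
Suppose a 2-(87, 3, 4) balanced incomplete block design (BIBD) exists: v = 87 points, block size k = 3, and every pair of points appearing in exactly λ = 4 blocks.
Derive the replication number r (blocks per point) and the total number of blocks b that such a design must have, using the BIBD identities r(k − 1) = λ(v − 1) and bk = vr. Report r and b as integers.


Any 2-(v, k, λ) BIBD satisfies two necessary conditions:
  (i)  Each point sits in r blocks, and counting incidences through any fixed point gives r(k − 1) = λ(v − 1), so r = λ(v − 1)/(k − 1).
  (ii) Total incidences bk = vr, so b = vr/k.
Step 1: r = λ(v − 1)/(k − 1) = 4·(87 − 1)/(3 − 1) = 4·86/2 = 344/2 = 172.
Step 2: b = vr/k = 87·172/3 = 14964/3 = 4988.
Check integrality: r = 172 ∈ Z ✓, b = 4988 ∈ Z ✓.
(These identities are necessary conditions: they determine r and b for any design with these parameters, but do not by themselves prove that one exists.)

r = 172, b = 4988.


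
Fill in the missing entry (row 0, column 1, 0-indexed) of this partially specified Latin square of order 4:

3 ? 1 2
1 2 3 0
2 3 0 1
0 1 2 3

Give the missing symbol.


Row 0 contains symbols [1, 2, 3] — missing [0].
Column 1 contains symbols [1, 2, 3] — missing [0].
The missing symbol must appear in both missing sets; intersection = [0].
Therefore the hidden value is 0.

Missing value = 0.


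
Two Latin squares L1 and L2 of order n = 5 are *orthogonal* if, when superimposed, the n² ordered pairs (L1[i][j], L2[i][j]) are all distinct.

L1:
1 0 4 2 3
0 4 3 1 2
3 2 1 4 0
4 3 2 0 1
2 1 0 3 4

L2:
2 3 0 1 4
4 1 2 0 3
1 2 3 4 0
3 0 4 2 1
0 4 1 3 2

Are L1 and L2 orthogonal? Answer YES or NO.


Form the n² = 25 superimposed pairs (L1[i][j], L2[i][j]), row by row (rows and columns indexed from 0):
row 0: (1,2) (0,3) (4,0) (2,1) (3,4)
row 1: (0,4) (4,1) (3,2) (1,0) (2,3)
row 2: (3,1) (2,2) (1,3) (4,4) (0,0)
row 3: (4,3) (3,0) (2,4) (0,2) (1,1)
row 4: (2,0) (1,4) (0,1) (3,3) (4,2)
Orthogonality requires all 25 pairs distinct.
Check by first coordinate: for each symbol s of L1, list the L2 entries in the n cells where L1 = s; they must all differ.
  L1 = 0: L2 entries (in reading order) 3, 4, 0, 2, 1 — all 5 distinct ✓
  L1 = 1: L2 entries (in reading order) 2, 0, 3, 1, 4 — all 5 distinct ✓
  L1 = 2: L2 entries (in reading order) 1, 3, 2, 4, 0 — all 5 distinct ✓
  L1 = 3: L2 entries (in reading order) 4, 2, 1, 0, 3 — all 5 distinct ✓
  L1 = 4: L2 entries (in reading order) 0, 1, 4, 3, 2 — all 5 distinct ✓
Every symbol of L1 meets every symbol of L2 exactly once, so all 25 pairs are distinct (25 of 25).
Conclusion: YES.

YES


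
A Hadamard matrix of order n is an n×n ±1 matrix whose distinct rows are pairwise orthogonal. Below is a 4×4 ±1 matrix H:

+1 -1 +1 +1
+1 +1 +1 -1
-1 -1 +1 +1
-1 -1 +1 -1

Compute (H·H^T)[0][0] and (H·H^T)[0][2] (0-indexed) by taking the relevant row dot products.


Row 0 of H: [1, -1, 1, 1].
Row 2 of H: [-1, -1, 1, 1].
(H·H^T)[0][0] = Σ_j H[0][j]·H[0][j] = (1)² + (-1)² + (1)² + (1)² = 1 + 1 + 1 + 1 = 4.
(H·H^T)[0][2] = Σ_j H[0][j]·H[2][j] = (1)·(-1) + (-1)·(-1) + (1)·(1) + (1)·(1) = -1 + 1 + 1 + 1 = 2.
Rows 0 and 2 are not orthogonal (dot product = 2 ≠ 0), so H is not a Hadamard matrix.

(0,0) entry = 4; (0,2) entry = 2.


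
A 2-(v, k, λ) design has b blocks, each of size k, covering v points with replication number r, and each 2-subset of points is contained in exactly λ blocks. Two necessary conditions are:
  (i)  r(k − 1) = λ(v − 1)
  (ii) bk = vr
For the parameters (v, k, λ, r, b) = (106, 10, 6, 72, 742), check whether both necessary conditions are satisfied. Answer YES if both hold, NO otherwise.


Condition (i): r(k − 1) = 72·9 = 648; λ(v − 1) = 6·105 = 630. Match? NO.
Condition (ii): bk = 742·10 = 7420; vr = 106·72 = 7632. Match? NO.
Both conditions hold? NO.

NO


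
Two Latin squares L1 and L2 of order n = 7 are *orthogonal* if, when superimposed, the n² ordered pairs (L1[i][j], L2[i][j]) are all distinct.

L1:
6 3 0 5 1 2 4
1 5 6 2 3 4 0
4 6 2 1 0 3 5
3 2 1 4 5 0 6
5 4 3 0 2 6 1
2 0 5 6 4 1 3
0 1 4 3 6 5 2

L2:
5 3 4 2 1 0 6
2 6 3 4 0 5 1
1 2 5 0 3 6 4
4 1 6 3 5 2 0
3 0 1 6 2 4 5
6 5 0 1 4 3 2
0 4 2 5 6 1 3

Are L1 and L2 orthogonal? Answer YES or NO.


Form the n² = 49 superimposed pairs (L1[i][j], L2[i][j]), row by row (rows and columns indexed from 0):
row 0: (6,5) (3,3) (0,4) (5,2) (1,1) (2,0) (4,6)
row 1: (1,2) (5,6) (6,3) (2,4) (3,0) (4,5) (0,1)
row 2: (4,1) (6,2) (2,5) (1,0) (0,3) (3,6) (5,4)
row 3: (3,4) (2,1) (1,6) (4,3) (5,5) (0,2) (6,0)
row 4: (5,3) (4,0) (3,1) (0,6) (2,2) (6,4) (1,5)
row 5: (2,6) (0,5) (5,0) (6,1) (4,4) (1,3) (3,2)
row 6: (0,0) (1,4) (4,2) (3,5) (6,6) (5,1) (2,3)
Orthogonality requires all 49 pairs distinct.
Check by first coordinate: for each symbol s of L1, list the L2 entries in the n cells where L1 = s; they must all differ.
  L1 = 0: L2 entries (in reading order) 4, 1, 3, 2, 6, 5, 0 — all 7 distinct ✓
  L1 = 1: L2 entries (in reading order) 1, 2, 0, 6, 5, 3, 4 — all 7 distinct ✓
  L1 = 2: L2 entries (in reading order) 0, 4, 5, 1, 2, 6, 3 — all 7 distinct ✓
  L1 = 3: L2 entries (in reading order) 3, 0, 6, 4, 1, 2, 5 — all 7 distinct ✓
  L1 = 4: L2 entries (in reading order) 6, 5, 1, 3, 0, 4, 2 — all 7 distinct ✓
  L1 = 5: L2 entries (in reading order) 2, 6, 4, 5, 3, 0, 1 — all 7 distinct ✓
  L1 = 6: L2 entries (in reading order) 5, 3, 2, 0, 4, 1, 6 — all 7 distinct ✓
Every symbol of L1 meets every symbol of L2 exactly once, so all 49 pairs are distinct (49 of 49).
Conclusion: YES.

YES


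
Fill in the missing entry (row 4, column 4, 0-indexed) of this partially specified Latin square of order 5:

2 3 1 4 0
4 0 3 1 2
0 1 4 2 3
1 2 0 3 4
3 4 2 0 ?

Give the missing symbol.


Row 4 contains symbols [0, 2, 3, 4] — missing [1].
Column 4 contains symbols [0, 2, 3, 4] — missing [1].
The missing symbol must appear in both missing sets; intersection = [1].
Therefore the hidden value is 1.

Missing value = 1.


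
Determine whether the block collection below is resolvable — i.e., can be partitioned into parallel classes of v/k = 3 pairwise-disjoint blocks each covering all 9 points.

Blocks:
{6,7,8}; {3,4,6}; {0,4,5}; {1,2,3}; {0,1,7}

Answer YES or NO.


v = 9, block size k = 3, number of blocks = 5.
For resolvability, blocks must partition into parallel classes of size v/k = 3.
Total blocks must therefore be a multiple of 3: 5 = 3·1 + 2 ⇒ not divisible ✗.
Resolvable? NO.

NO


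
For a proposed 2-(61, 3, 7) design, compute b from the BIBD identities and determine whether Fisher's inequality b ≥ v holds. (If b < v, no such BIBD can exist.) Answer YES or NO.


b = λv(v − 1)/(k(k − 1)) = 7·61·60/(3·2) = 25620/6 = 4270.
Compare with v = 61: b ≥ v, so Fisher's inequality holds.

YES


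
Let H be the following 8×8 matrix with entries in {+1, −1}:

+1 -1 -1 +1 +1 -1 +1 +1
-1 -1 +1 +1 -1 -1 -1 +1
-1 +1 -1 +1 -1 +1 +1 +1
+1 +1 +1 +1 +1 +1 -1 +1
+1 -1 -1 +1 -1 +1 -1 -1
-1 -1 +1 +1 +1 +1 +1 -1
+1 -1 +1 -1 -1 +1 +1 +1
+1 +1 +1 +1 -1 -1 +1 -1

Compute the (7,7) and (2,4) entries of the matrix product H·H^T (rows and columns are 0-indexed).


Row 2 of H: [-1, 1, -1, 1, -1, 1, 1, 1].
Row 4 of H: [1, -1, -1, 1, -1, 1, -1, -1].
Row 7 of H: [1, 1, 1, 1, -1, -1, 1, -1].
(H·H^T)[7][7] = Σ_j H[7][j]·H[7][j] = (1)² + (1)² + (1)² + (1)² + (-1)² + (-1)² + (1)² + (-1)² = 1 + 1 + 1 + 1 + 1 + 1 + 1 + 1 = 8.
(H·H^T)[2][4] = Σ_j H[2][j]·H[4][j] = (-1)·(1) + (1)·(-1) + (-1)·(-1) + (1)·(1) + (-1)·(-1) + (1)·(1) + (1)·(-1) + (1)·(-1) = -1 + -1 + 1 + 1 + 1 + 1 + -1 + -1 = 0.
So rows 2 and 4 are orthogonal; the diagonal entry equals n = 8.

(7,7) entry = 8; (2,4) entry = 0.


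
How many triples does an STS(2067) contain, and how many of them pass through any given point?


An STS(v) is a 2-(v, 3, 1) BIBD: block size k = 3, λ = 1.
Replication: r(k − 1) = λ(v − 1) ⇒ r·2 = 2067 − 1 = 2066 ⇒ r = 1033.
Block count: b = v(v − 1)/6 = 2067·2066/6 = 4270422/6 = 711737.

r = 1033, b = 711737.


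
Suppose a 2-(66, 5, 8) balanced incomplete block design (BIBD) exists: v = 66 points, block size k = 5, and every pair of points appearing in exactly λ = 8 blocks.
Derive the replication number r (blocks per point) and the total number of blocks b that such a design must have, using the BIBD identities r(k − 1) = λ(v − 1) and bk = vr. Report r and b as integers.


Any 2-(v, k, λ) BIBD satisfies two necessary conditions:
  (i)  Each point sits in r blocks, and counting incidences through any fixed point gives r(k − 1) = λ(v − 1), so r = λ(v − 1)/(k − 1).
  (ii) Total incidences bk = vr, so b = vr/k.
Step 1: r = λ(v − 1)/(k − 1) = 8·(66 − 1)/(5 − 1) = 8·65/4 = 520/4 = 130.
Step 2: b = vr/k = 66·130/5 = 8580/5 = 1716.
Check integrality: r = 130 ∈ Z ✓, b = 1716 ∈ Z ✓.
(These identities are necessary conditions: they determine r and b for any design with these parameters, but do not by themselves prove that one exists.)

r = 130, b = 1716.


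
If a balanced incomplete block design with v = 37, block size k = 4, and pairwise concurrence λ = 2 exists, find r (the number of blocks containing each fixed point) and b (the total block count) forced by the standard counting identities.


Any 2-(v, k, λ) BIBD satisfies two necessary conditions:
  (i)  Each point sits in r blocks, and counting incidences through any fixed point gives r(k − 1) = λ(v − 1), so r = λ(v − 1)/(k − 1).
  (ii) Total incidences bk = vr, so b = vr/k.
Step 1: r = λ(v − 1)/(k − 1) = 2·(37 − 1)/(4 − 1) = 2·36/3 = 72/3 = 24.
Step 2: b = vr/k = 37·24/4 = 888/4 = 222.
Check integrality: r = 24 ∈ Z ✓, b = 222 ∈ Z ✓.
(These identities are necessary conditions: they determine r and b for any design with these parameters, but do not by themselves prove that one exists.)

r = 24, b = 222.


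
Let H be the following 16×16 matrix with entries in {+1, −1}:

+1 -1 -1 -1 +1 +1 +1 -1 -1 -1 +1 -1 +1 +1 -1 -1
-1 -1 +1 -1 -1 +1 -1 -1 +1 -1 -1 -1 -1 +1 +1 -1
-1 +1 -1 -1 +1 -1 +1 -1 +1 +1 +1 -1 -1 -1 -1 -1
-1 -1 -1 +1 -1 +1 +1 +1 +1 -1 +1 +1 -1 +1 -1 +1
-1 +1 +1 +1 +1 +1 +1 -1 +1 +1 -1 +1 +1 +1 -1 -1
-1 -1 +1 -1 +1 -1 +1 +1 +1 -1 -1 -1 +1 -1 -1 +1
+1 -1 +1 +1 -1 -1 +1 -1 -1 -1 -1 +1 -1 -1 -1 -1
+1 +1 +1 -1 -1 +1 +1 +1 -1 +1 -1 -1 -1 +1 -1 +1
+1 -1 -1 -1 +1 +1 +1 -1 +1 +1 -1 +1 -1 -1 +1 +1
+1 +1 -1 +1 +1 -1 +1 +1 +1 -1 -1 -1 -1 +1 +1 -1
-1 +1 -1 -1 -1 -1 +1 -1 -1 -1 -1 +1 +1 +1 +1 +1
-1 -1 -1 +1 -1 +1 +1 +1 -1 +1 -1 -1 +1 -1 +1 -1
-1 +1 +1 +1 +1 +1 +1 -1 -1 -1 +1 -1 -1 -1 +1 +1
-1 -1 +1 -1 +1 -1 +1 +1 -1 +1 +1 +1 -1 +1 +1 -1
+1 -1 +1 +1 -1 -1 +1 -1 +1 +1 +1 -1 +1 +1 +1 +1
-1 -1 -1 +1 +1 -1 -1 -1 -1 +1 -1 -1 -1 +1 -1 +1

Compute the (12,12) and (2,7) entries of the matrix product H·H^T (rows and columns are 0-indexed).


Row 2 of H: [-1, 1, -1, -1, 1, -1, 1, -1, 1, 1, 1, -1, -1, -1, -1, -1].
Row 7 of H: [1, 1, 1, -1, -1, 1, 1, 1, -1, 1, -1, -1, -1, 1, -1, 1].
Row 12 of H: [-1, 1, 1, 1, 1, 1, 1, -1, -1, -1, 1, -1, -1, -1, 1, 1].
(H·H^T)[12][12] = Σ_j H[12][j]·H[12][j] = (-1)² + (1)² + (1)² + (1)² + (1)² + (1)² + (1)² + (-1)² + (-1)² + (-1)² + (1)² + (-1)² + (-1)² + (-1)² + (1)² + (1)² = 1 + 1 + 1 + 1 + 1 + 1 + 1 + 1 + 1 + 1 + 1 + 1 + 1 + 1 + 1 + 1 = 16.
(H·H^T)[2][7] = Σ_j H[2][j]·H[7][j] = (-1)·(1) + (1)·(1) + (-1)·(1) + (-1)·(-1) + (1)·(-1) + (-1)·(1) + (1)·(1) + (-1)·(1) + (1)·(-1) + (1)·(1) + (1)·(-1) + (-1)·(-1) + (-1)·(-1) + (-1)·(1) + (-1)·(-1) + (-1)·(1) = -1 + 1 + -1 + 1 + -1 + -1 + 1 + -1 + -1 + 1 + -1 + 1 + 1 + -1 + 1 + -1 = -2.
Rows 2 and 7 are not orthogonal (dot product = -2 ≠ 0), so H is not a Hadamard matrix.

(12,12) entry = 16; (2,7) entry = -2.


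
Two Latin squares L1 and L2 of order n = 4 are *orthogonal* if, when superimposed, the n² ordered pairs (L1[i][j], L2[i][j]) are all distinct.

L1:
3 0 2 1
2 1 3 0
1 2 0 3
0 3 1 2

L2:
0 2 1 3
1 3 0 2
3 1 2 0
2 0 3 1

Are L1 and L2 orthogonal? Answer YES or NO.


Form the n² = 16 superimposed pairs (L1[i][j], L2[i][j]), row by row (rows and columns indexed from 0):
row 0: (3,0) (0,2) (2,1) (1,3)
row 1: (2,1) (1,3) (3,0) (0,2)
row 2: (1,3) (2,1) (0,2) (3,0)
row 3: (0,2) (3,0) (1,3) (2,1)
Orthogonality requires all 16 pairs distinct.
But the pair (2,1) repeats: cell (0,2) has L1 = 2, L2 = 1, and cell (1,0) has L1 = 2, L2 = 1.
A repeated pair means some other pair never occurs (only 4 distinct pairs out of 16), so the squares are not orthogonal.
Conclusion: NO.

NO


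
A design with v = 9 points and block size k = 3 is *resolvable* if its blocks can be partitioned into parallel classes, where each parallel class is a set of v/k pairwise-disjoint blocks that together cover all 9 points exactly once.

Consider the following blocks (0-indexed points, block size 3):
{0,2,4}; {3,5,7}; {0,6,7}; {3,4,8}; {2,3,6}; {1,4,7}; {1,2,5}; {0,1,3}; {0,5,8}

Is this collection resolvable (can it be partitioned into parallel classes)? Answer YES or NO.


v = 9, block size k = 3, number of blocks = 9.
For resolvability, blocks must partition into parallel classes of size v/k = 3.
Total blocks must therefore be a multiple of 3: 9 = 3·3 + 0 ⇒ divisible ✓.
Consider block {0,2,4}. The only other block(s) in the collection disjoint from it are {3,5,7} — just 1 block(s). Any parallel class containing {0,2,4} would need 2 other blocks each disjoint from it, so no parallel class of size 3 can contain {0,2,4}.
Since every block must belong to some parallel class in a resolution, the collection cannot be partitioned into parallel classes.
Resolvable? NO.

NO


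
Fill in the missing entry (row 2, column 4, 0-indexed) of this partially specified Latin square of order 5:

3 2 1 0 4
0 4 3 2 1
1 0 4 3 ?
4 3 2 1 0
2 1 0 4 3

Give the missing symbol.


Row 2 contains symbols [0, 1, 3, 4] — missing [2].
Column 4 contains symbols [0, 1, 3, 4] — missing [2].
The missing symbol must appear in both missing sets; intersection = [2].
Therefore the hidden value is 2.

Missing value = 2.


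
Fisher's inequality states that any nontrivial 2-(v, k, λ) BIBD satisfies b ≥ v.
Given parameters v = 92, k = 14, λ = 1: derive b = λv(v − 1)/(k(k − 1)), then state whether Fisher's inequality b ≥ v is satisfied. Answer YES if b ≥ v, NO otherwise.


b = λv(v − 1)/(k(k − 1)) = 1·92·91/(14·13) = 8372/182 = 46.
Compare with v = 92: b < v, so Fisher's inequality fails.

NO


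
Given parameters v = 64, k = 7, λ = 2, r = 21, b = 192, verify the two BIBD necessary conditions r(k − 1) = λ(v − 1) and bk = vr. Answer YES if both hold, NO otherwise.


Condition (i): r(k − 1) = 21·6 = 126; λ(v − 1) = 2·63 = 126. Match? YES.
Condition (ii): bk = 192·7 = 1344; vr = 64·21 = 1344. Match? YES.
Both conditions hold? YES.

YES


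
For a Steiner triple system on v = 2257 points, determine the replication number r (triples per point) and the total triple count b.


An STS(v) is a 2-(v, 3, 1) BIBD: block size k = 3, λ = 1.
Replication: r(k − 1) = λ(v − 1) ⇒ r·2 = 2257 − 1 = 2256 ⇒ r = 1128.
Block count: bk = vr ⇒ b·3 = 2257·1128 = 2545896 ⇒ b = 848632.
(Check via b = v(v − 1)/6 = 2257·2256/6 = 5091792/6 = 848632.)

r = 1128, b = 848632.


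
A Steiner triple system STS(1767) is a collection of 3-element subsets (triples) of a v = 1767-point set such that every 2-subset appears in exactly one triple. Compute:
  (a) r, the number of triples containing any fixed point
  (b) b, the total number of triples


An STS(v) is a 2-(v, 3, 1) BIBD: block size k = 3, λ = 1.
Replication: r(k − 1) = λ(v − 1) ⇒ r·2 = 1767 − 1 = 1766 ⇒ r = 883.
Block count: b = v(v − 1)/6 = 1767·1766/6 = 3120522/6 = 520087.
(Check via bk = vr: 520087·3 = 1560261 = 1767·883 = 1560261 ✓.)

r = 883, b = 520087.


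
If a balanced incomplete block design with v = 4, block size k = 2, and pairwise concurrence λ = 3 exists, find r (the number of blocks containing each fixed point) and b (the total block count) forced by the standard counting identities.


Any 2-(v, k, λ) BIBD satisfies two necessary conditions:
  (i)  Each point sits in r blocks, and counting incidences through any fixed point gives r(k − 1) = λ(v − 1), so r = λ(v − 1)/(k − 1).
  (ii) Total incidences bk = vr, so b = vr/k.
Step 1: r = λ(v − 1)/(k − 1) = 3·(4 − 1)/(2 − 1) = 3·3/1 = 9/1 = 9.
Step 2: b = vr/k = 4·9/2 = 36/2 = 18.
Check integrality: r = 9 ∈ Z ✓, b = 18 ∈ Z ✓.
(These identities are necessary conditions: they determine r and b for any design with these parameters, but do not by themselves prove that one exists.)

r = 9, b = 18.


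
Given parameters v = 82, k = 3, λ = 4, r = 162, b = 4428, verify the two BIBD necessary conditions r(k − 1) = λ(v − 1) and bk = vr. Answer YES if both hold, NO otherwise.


Condition (i): r(k − 1) = 162·2 = 324; λ(v − 1) = 4·81 = 324. Match? YES.
Condition (ii): bk = 4428·3 = 13284; vr = 82·162 = 13284. Match? YES.
Both conditions hold? YES.

YES


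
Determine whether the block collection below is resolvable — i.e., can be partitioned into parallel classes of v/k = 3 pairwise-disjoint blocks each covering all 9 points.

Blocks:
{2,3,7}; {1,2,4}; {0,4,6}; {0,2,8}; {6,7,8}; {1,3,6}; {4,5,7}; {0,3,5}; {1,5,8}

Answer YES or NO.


v = 9, block size k = 3, number of blocks = 9.
For resolvability, blocks must partition into parallel classes of size v/k = 3.
Total blocks must therefore be a multiple of 3: 9 = 3·3 + 0 ⇒ divisible ✓.
Greedy packing gives 3 candidate class(es). Each should be a full parallel class (size 3, covers all 9 points).
  Class 1 (3 blocks): {2,3,7}; {0,4,6}; {1,5,8}. Points covered: [0, 1, 2, 3, 4, 5, 6, 7, 8].
  Class 2 (3 blocks): {1,2,4}; {6,7,8}; {0,3,5}. Points covered: [0, 1, 2, 3, 4, 5, 6, 7, 8].
  Class 3 (3 blocks): {0,2,8}; {1,3,6}; {4,5,7}. Points covered: [0, 1, 2, 3, 4, 5, 6, 7, 8].
All classes full (size 3)? YES. All classes cover every point? YES.
Resolvable? YES.

YES


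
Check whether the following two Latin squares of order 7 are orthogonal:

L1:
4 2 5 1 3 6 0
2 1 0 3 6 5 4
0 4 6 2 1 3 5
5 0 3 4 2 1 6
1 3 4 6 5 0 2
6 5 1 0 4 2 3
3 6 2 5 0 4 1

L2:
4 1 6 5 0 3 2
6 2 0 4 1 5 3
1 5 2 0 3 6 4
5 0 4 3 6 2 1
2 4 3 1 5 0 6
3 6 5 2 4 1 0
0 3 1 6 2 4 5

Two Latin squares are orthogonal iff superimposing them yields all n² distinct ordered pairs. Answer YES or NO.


Form the n² = 49 superimposed pairs (L1[i][j], L2[i][j]), row by row (rows and columns indexed from 0):
row 0: (4,4) (2,1) (5,6) (1,5) (3,0) (6,3) (0,2)
row 1: (2,6) (1,2) (0,0) (3,4) (6,1) (5,5) (4,3)
row 2: (0,1) (4,5) (6,2) (2,0) (1,3) (3,6) (5,4)
row 3: (5,5) (0,0) (3,4) (4,3) (2,6) (1,2) (6,1)
row 4: (1,2) (3,4) (4,3) (6,1) (5,5) (0,0) (2,6)
row 5: (6,3) (5,6) (1,5) (0,2) (4,4) (2,1) (3,0)
row 6: (3,0) (6,3) (2,1) (5,6) (0,2) (4,4) (1,5)
Orthogonality requires all 49 pairs distinct.
But the pair (5,5) repeats: cell (1,5) has L1 = 5, L2 = 5, and cell (3,0) has L1 = 5, L2 = 5.
A repeated pair means some other pair never occurs (only 21 distinct pairs out of 49), so the squares are not orthogonal.
Conclusion: NO.

NO


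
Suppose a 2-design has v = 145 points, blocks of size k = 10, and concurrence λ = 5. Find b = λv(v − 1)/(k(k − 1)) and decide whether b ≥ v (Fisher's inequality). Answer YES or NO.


r = λ(v − 1)/(k − 1) = 5·144/9 = 80.
b = vr/k = 145·80/10 = 1160.
Fisher's inequality: b ≥ v ⇔ 1160 ≥ 145? YES.

YES


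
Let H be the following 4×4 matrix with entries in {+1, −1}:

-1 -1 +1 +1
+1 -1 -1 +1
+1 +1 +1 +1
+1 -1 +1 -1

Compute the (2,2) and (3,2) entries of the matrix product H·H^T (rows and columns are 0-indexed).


Row 2 of H: [1, 1, 1, 1].
Row 3 of H: [1, -1, 1, -1].
(H·H^T)[2][2] = Σ_j H[2][j]·H[2][j] = (1)² + (1)² + (1)² + (1)² = 1 + 1 + 1 + 1 = 4.
(H·H^T)[3][2] = Σ_j H[3][j]·H[2][j] = (1)·(1) + (-1)·(1) + (1)·(1) + (-1)·(1) = 1 + -1 + 1 + -1 = 0.
So rows 3 and 2 are orthogonal; the diagonal entry equals n = 4.

(2,2) entry = 4; (3,2) entry = 0.


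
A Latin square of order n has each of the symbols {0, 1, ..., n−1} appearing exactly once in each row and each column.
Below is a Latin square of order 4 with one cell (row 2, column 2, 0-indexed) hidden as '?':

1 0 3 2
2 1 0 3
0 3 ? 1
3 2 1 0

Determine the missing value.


Row 2 contains symbols [0, 1, 3] — missing [2].
Column 2 contains symbols [0, 1, 3] — missing [2].
The missing symbol must appear in both missing sets; intersection = [2].
Therefore the hidden value is 2.

Missing value = 2.


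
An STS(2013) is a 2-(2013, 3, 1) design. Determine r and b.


An STS(v) is a 2-(v, 3, 1) BIBD: block size k = 3, λ = 1.
Replication: r(k − 1) = λ(v − 1) ⇒ r·2 = 2013 − 1 = 2012 ⇒ r = 1006.
Block count: bk = vr ⇒ b·3 = 2013·1006 = 2025078 ⇒ b = 675026.

r = 1006, b = 675026.


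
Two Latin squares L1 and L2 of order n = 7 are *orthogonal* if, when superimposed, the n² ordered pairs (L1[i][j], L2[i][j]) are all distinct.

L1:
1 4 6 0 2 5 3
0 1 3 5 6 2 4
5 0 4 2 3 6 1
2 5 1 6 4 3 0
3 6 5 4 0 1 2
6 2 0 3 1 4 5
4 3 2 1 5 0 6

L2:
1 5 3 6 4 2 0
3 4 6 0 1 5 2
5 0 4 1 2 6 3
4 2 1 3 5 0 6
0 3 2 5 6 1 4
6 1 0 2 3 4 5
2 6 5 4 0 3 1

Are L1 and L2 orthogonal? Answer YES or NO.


Form the n² = 49 superimposed pairs (L1[i][j], L2[i][j]), row by row (rows and columns indexed from 0):
row 0: (1,1) (4,5) (6,3) (0,6) (2,4) (5,2) (3,0)
row 1: (0,3) (1,4) (3,6) (5,0) (6,1) (2,5) (4,2)
row 2: (5,5) (0,0) (4,4) (2,1) (3,2) (6,6) (1,3)
row 3: (2,4) (5,2) (1,1) (6,3) (4,5) (3,0) (0,6)
row 4: (3,0) (6,3) (5,2) (4,5) (0,6) (1,1) (2,4)
row 5: (6,6) (2,1) (0,0) (3,2) (1,3) (4,4) (5,5)
row 6: (4,2) (3,6) (2,5) (1,4) (5,0) (0,3) (6,1)
Orthogonality requires all 49 pairs distinct.
But the pair (2,4) repeats: cell (0,4) has L1 = 2, L2 = 4, and cell (3,0) has L1 = 2, L2 = 4.
A repeated pair means some other pair never occurs (only 21 distinct pairs out of 49), so the squares are not orthogonal.
Conclusion: NO.

NO


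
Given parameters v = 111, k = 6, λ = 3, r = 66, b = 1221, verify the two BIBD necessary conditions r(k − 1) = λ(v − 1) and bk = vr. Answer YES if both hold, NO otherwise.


Condition (i): r(k − 1) = 66·5 = 330; λ(v − 1) = 3·110 = 330. Match? YES.
Condition (ii): bk = 1221·6 = 7326; vr = 111·66 = 7326. Match? YES.
Both conditions hold? YES.

YES


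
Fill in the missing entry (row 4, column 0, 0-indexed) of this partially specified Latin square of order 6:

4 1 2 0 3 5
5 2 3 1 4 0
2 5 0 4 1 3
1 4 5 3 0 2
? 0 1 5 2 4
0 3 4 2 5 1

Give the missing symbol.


Row 4 contains symbols [0, 1, 2, 4, 5] — missing [3].
Column 0 contains symbols [0, 1, 2, 4, 5] — missing [3].
The missing symbol must appear in both missing sets; intersection = [3].
Therefore the hidden value is 3.

Missing value = 3.


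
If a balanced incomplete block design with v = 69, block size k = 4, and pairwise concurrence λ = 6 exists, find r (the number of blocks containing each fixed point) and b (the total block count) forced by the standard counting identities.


Any 2-(v, k, λ) BIBD satisfies two necessary conditions:
  (i)  Each point sits in r blocks, and counting incidences through any fixed point gives r(k − 1) = λ(v − 1), so r = λ(v − 1)/(k − 1).
  (ii) Total incidences bk = vr, so b = vr/k.
Step 1: r = λ(v − 1)/(k − 1) = 6·(69 − 1)/(4 − 1) = 6·68/3 = 408/3 = 136.
Step 2: b = vr/k = 69·136/4 = 9384/4 = 2346.
Check integrality: r = 136 ∈ Z ✓, b = 2346 ∈ Z ✓.
(These identities are necessary conditions: they determine r and b for any design with these parameters, but do not by themselves prove that one exists.)

r = 136, b = 2346.


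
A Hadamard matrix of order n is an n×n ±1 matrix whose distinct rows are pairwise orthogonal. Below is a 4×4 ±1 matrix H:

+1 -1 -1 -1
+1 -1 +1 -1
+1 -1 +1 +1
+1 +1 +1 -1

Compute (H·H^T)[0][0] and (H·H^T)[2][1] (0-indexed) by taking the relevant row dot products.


Row 0 of H: [1, -1, -1, -1].
Row 1 of H: [1, -1, 1, -1].
Row 2 of H: [1, -1, 1, 1].
(H·H^T)[0][0] = Σ_j H[0][j]·H[0][j] = (1)² + (-1)² + (-1)² + (-1)² = 1 + 1 + 1 + 1 = 4.
(H·H^T)[2][1] = Σ_j H[2][j]·H[1][j] = (1)·(1) + (-1)·(-1) + (1)·(1) + (1)·(-1) = 1 + 1 + 1 + -1 = 2.
Rows 2 and 1 are not orthogonal (dot product = 2 ≠ 0), so H is not a Hadamard matrix.

(0,0) entry = 4; (2,1) entry = 2.


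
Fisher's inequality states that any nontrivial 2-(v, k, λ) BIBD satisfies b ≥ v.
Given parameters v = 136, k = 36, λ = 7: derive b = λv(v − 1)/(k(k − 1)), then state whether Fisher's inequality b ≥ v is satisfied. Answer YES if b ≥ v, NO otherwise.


r = λ(v − 1)/(k − 1) = 7·135/35 = 27.
b = vr/k = 136·27/36 = 102.
Fisher's inequality: b ≥ v ⇔ 102 ≥ 136? NO.

NO


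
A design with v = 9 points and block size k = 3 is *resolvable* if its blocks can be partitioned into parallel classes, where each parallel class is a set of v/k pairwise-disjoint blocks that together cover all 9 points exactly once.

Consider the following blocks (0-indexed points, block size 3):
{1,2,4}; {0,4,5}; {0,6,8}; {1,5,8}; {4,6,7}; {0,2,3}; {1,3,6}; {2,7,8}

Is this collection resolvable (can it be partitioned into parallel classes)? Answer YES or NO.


v = 9, block size k = 3, number of blocks = 8.
For resolvability, blocks must partition into parallel classes of size v/k = 3.
Total blocks must therefore be a multiple of 3: 8 = 3·2 + 2 ⇒ not divisible ✗.
Resolvable? NO.

NO


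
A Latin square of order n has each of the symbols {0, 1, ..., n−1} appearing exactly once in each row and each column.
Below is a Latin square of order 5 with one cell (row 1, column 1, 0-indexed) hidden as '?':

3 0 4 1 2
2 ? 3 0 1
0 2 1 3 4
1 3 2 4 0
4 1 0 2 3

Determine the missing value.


Row 1 contains symbols [0, 1, 2, 3] — missing [4].
Column 1 contains symbols [0, 1, 2, 3] — missing [4].
The missing symbol must appear in both missing sets; intersection = [4].
Therefore the hidden value is 4.

Missing value = 4.


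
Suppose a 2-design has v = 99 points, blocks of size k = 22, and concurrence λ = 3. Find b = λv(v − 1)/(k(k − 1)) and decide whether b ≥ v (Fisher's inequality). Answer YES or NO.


r = λ(v − 1)/(k − 1) = 3·98/21 = 14.
b = vr/k = 99·14/22 = 63.
Fisher's inequality: b ≥ v ⇔ 63 ≥ 99? NO.

NO


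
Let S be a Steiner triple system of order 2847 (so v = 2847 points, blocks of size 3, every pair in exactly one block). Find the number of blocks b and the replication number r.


An STS(v) is a 2-(v, 3, 1) BIBD: block size k = 3, λ = 1.
Replication: r(k − 1) = λ(v − 1) ⇒ r·2 = 2847 − 1 = 2846 ⇒ r = 1423.
Block count: bk = vr ⇒ b·3 = 2847·1423 = 4051281 ⇒ b = 1350427.

r = 1423, b = 1350427.


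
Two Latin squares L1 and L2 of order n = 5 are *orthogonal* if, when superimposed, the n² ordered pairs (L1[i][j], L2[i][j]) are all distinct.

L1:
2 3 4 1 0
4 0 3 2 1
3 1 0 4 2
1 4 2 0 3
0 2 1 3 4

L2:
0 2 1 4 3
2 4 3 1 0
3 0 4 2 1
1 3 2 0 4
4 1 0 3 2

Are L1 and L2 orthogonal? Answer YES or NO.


Form the n² = 25 superimposed pairs (L1[i][j], L2[i][j]), row by row (rows and columns indexed from 0):
row 0: (2,0) (3,2) (4,1) (1,4) (0,3)
row 1: (4,2) (0,4) (3,3) (2,1) (1,0)
row 2: (3,3) (1,0) (0,4) (4,2) (2,1)
row 3: (1,1) (4,3) (2,2) (0,0) (3,4)
row 4: (0,4) (2,1) (1,0) (3,3) (4,2)
Orthogonality requires all 25 pairs distinct.
But the pair (3,3) repeats: cell (1,2) has L1 = 3, L2 = 3, and cell (2,0) has L1 = 3, L2 = 3.
A repeated pair means some other pair never occurs (only 15 distinct pairs out of 25), so the squares are not orthogonal.
Conclusion: NO.

NO


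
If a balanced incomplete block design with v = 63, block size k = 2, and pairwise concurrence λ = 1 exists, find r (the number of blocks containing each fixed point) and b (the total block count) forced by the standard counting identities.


Any 2-(v, k, λ) BIBD satisfies two necessary conditions:
  (i)  Each point sits in r blocks, and counting incidences through any fixed point gives r(k − 1) = λ(v − 1), so r = λ(v − 1)/(k − 1).
  (ii) Total incidences bk = vr, so b = vr/k.
Step 1: r = λ(v − 1)/(k − 1) = 1·(63 − 1)/(2 − 1) = 1·62/1 = 62/1 = 62.
Step 2: b = vr/k = 63·62/2 = 3906/2 = 1953.
Check integrality: r = 62 ∈ Z ✓, b = 1953 ∈ Z ✓.
(These identities are necessary conditions: they determine r and b for any design with these parameters, but do not by themselves prove that one exists.)

r = 62, b = 1953.


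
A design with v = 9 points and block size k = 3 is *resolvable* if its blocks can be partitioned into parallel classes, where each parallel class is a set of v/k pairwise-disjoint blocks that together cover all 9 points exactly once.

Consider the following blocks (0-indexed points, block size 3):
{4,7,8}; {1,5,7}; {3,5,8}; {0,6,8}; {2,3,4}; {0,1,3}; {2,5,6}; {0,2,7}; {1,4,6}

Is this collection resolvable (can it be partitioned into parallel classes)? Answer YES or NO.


v = 9, block size k = 3, number of blocks = 9.
For resolvability, blocks must partition into parallel classes of size v/k = 3.
Total blocks must therefore be a multiple of 3: 9 = 3·3 + 0 ⇒ divisible ✓.
Greedy packing gives 3 candidate class(es). Each should be a full parallel class (size 3, covers all 9 points).
  Class 1 (3 blocks): {4,7,8}; {0,1,3}; {2,5,6}. Points covered: [0, 1, 2, 3, 4, 5, 6, 7, 8].
  Class 2 (3 blocks): {1,5,7}; {0,6,8}; {2,3,4}. Points covered: [0, 1, 2, 3, 4, 5, 6, 7, 8].
  Class 3 (3 blocks): {3,5,8}; {0,2,7}; {1,4,6}. Points covered: [0, 1, 2, 3, 4, 5, 6, 7, 8].
All classes full (size 3)? YES. All classes cover every point? YES.
Resolvable? YES.

YES
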